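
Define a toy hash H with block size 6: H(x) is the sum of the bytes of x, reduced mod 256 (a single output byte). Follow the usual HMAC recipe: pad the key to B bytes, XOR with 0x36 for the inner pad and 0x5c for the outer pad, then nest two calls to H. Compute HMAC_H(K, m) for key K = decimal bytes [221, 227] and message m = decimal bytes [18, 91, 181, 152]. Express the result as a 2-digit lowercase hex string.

02

Key decimal bytes [221, 227] = dd e3 is 2 bytes ≤ B = 6; zero-pad to 6 bytes: K' = dd e3 00 00 00 00.
K' ⊕ ipad = eb d5 36 36 36 36.  K' ⊕ opad = 81 bf 5c 5c 5c 5c.
Inner input = (K'⊕ipad) ∥ m = eb d5 36 36 36 36 ∥ 12 5b b5 98.
Inner hash: sum = 235+213+54+54+54+54+18+91+181+152 = 1106; mod 256 = 82 → 52.
Outer input = (K'⊕opad) ∥ inner = 81 bf 5c 5c 5c 5c ∥ 52.
Outer hash (tag): sum = 129+191+92+92+92+92+82 = 770; mod 256 = 2 → 02.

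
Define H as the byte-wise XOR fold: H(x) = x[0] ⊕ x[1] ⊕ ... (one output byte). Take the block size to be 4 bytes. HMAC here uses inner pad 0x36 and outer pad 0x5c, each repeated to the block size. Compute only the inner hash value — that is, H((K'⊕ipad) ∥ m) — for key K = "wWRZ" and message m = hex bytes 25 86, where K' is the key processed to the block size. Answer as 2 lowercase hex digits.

8b

Key "wWRZ" = 77 57 52 5a is exactly B = 4 bytes: K' = 77 57 52 5a.
K' ⊕ ipad = 41 61 64 6c.
Inner input = 41 61 64 6c ∥ 25 86.
Inner hash: XOR 41⊕61⊕64⊕6c⊕25⊕86 = 8b.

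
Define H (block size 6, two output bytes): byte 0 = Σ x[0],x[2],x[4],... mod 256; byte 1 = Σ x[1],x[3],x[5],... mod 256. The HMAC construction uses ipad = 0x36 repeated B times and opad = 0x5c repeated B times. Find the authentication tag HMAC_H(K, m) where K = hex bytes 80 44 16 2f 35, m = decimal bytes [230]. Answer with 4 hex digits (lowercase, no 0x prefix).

4ea8

Key hex bytes 80 44 16 2f 35 is 5 bytes ≤ B = 6; zero-pad to 6 bytes: K' = 80 44 16 2f 35 00.
K' ⊕ ipad = b6 72 20 19 03 36.  K' ⊕ opad = dc 18 4a 73 69 5c.
Inner input = (K'⊕ipad) ∥ m = b6 72 20 19 03 36 ∥ e6.
Inner hash: even-index sum = 447 mod 256 = 191; odd-index sum = 193 mod 256 = 193 → bf c1.
Outer input = (K'⊕opad) ∥ inner = dc 18 4a 73 69 5c ∥ bf c1.
Outer hash (tag): even-index sum = 590 mod 256 = 78; odd-index sum = 424 mod 256 = 168 → 4e a8.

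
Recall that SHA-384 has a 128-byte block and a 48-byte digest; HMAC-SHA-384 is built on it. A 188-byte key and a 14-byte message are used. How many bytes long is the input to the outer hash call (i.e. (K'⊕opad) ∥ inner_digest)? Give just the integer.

Key is 188 > 128 bytes, so it is hashed to 48 bytes then zero-padded to 128: |K'| = 128.
Outer input = (K'⊕opad) ∥ H(inner) → 128 + 48 = 176 bytes.

176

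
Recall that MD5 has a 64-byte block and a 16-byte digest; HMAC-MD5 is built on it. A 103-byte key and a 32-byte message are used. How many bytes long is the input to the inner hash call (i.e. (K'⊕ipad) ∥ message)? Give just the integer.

96

Key is 103 > 64 bytes, so it is hashed to 16 bytes then zero-padded to 64: |K'| = 64.
Inner input = (K'⊕ipad) ∥ m → 64 + 32 = 96 bytes.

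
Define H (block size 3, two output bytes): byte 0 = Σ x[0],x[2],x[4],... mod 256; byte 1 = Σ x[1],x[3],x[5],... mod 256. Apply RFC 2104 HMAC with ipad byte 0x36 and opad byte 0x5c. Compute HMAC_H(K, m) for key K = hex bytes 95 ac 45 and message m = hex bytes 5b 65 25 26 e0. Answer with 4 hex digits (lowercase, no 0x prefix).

dc91

Key hex bytes 95 ac 45 is exactly B = 3 bytes: K' = 95 ac 45.
K' ⊕ ipad = a3 9a 73.  K' ⊕ opad = c9 f0 19.
Inner input = (K'⊕ipad) ∥ m = a3 9a 73 ∥ 5b 65 25 26 e0.
Inner hash: even-index sum = 417 mod 256 = 161; odd-index sum = 506 mod 256 = 250 → a1 fa.
Outer input = (K'⊕opad) ∥ inner = c9 f0 19 ∥ a1 fa.
Outer hash (tag): even-index sum = 476 mod 256 = 220; odd-index sum = 401 mod 256 = 145 → dc 91.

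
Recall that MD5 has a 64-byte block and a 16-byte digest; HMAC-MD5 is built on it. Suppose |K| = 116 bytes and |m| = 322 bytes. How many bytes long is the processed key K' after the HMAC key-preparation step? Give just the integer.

64

Key is 116 > 64 bytes, so it is hashed to 16 bytes then zero-padded to 64: |K'| = 64.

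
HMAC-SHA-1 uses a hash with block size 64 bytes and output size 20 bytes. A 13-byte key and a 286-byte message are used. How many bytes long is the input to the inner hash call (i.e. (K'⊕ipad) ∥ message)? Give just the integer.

Key is 13 ≤ 64 bytes, zero-padded: |K'| = 64.
Inner input = (K'⊕ipad) ∥ m → 64 + 286 = 350 bytes.

350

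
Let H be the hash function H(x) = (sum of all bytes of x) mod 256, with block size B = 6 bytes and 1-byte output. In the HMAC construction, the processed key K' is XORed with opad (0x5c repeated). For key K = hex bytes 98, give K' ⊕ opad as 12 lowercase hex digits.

Key hex bytes 98 is 1 byte ≤ B = 6; zero-pad to 6 bytes: K' = 98 00 00 00 00 00.
XOR each byte with 0x5c: 98⊕5c=c4, 00⊕5c=5c, 00⊕5c=5c, 00⊕5c=5c, 00⊕5c=5c, 00⊕5c=5c.

c45c5c5c5c5c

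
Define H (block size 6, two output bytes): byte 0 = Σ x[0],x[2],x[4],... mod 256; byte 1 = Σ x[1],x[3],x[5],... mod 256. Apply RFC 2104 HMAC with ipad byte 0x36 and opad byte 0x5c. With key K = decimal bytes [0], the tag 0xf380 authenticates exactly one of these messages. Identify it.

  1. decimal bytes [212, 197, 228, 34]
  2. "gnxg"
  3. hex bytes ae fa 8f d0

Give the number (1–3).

Key decimal bytes [0] = 00 is 1 byte ≤ B = 6; zero-pad to 6 bytes: K' = 00 00 00 00 00 00.
K' ⊕ ipad = 36 36 36 36 36 36; K' ⊕ opad = 5c 5c 5c 5c 5c 5c.
m1: inner = H(36 36 36 36 36 36 d4 c5 e4 22) = 5a 89; tag = H(5c 5c 5c 5c 5c 5c 5a 89) = 6e9d
m2: inner = H(36 36 36 36 36 36 67 6e 78 67) = 81 77; tag = H(5c 5c 5c 5c 5c 5c 81 77) = 958b
m3: inner = H(36 36 36 36 36 36 ae fa 8f d0) = df 6c; tag = H(5c 5c 5c 5c 5c 5c df 6c) = f380 ← matches

3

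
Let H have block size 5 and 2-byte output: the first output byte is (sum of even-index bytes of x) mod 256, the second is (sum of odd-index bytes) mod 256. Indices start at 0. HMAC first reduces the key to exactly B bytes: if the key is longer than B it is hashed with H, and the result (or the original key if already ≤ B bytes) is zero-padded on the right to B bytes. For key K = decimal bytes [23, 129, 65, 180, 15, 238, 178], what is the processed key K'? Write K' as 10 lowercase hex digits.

1923000000

|K| = 7 > B = 5, so first hash the key.
H(K): even-index sum = 281 mod 256 = 25; odd-index sum = 547 mod 256 = 35 → 19 23.
Zero-pad H(K) = 19 23 to 5 bytes: K' = 19 23 00 00 00.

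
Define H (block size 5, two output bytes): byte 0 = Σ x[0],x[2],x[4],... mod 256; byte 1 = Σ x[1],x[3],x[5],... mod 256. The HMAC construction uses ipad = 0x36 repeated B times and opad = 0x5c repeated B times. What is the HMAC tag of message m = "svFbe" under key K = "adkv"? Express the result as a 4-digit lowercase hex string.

8024

Key "adkv" = 61 64 6b 76 is 4 bytes ≤ B = 5; zero-pad to 5 bytes: K' = 61 64 6b 76 00.
K' ⊕ ipad = 57 52 5d 40 36.  K' ⊕ opad = 3d 38 37 2a 5c.
Inner input = (K'⊕ipad) ∥ m = 57 52 5d 40 36 ∥ 73 76 46 62 65.
Inner hash: even-index sum = 450 mod 256 = 194; odd-index sum = 432 mod 256 = 176 → c2 b0.
Outer input = (K'⊕opad) ∥ inner = 3d 38 37 2a 5c ∥ c2 b0.
Outer hash (tag): even-index sum = 384 mod 256 = 128; odd-index sum = 292 mod 256 = 36 → 80 24.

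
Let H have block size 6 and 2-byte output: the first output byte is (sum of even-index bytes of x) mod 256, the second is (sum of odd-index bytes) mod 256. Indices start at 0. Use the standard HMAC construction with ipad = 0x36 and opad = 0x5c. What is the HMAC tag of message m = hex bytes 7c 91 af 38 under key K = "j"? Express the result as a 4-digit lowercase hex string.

Key "j" = 6a is 1 byte ≤ B = 6; zero-pad to 6 bytes: K' = 6a 00 00 00 00 00.
K' ⊕ ipad = 5c 36 36 36 36 36.  K' ⊕ opad = 36 5c 5c 5c 5c 5c.
Inner input = (K'⊕ipad) ∥ m = 5c 36 36 36 36 36 ∥ 7c 91 af 38.
Inner hash: even-index sum = 499 mod 256 = 243; odd-index sum = 363 mod 256 = 107 → f3 6b.
Outer input = (K'⊕opad) ∥ inner = 36 5c 5c 5c 5c 5c ∥ f3 6b.
Outer hash (tag): even-index sum = 481 mod 256 = 225; odd-index sum = 383 mod 256 = 127 → e1 7f.

e17f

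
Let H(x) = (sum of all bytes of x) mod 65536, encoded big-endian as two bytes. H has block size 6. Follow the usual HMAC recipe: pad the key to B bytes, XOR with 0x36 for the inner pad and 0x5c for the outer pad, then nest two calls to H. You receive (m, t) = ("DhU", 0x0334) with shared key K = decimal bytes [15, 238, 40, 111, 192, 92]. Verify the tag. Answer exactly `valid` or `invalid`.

valid

Key decimal bytes [15, 238, 40, 111, 192, 92] = 0f ee 28 6f c0 5c is exactly B = 6 bytes: K' = 0f ee 28 6f c0 5c.
K' ⊕ ipad = 39 d8 1e 59 f6 6a; K' ⊕ opad = 53 b2 74 33 9c 00.
Inner hash: sum = 57+216+30+89+246+106+68+104+85 = 1001 → 03 e9.
Outer hash (recomputed tag): sum = 83+178+116+51+156+0+3+233 = 820 → 03 34.
Recomputed tag = 0334; claimed = 0334 → match.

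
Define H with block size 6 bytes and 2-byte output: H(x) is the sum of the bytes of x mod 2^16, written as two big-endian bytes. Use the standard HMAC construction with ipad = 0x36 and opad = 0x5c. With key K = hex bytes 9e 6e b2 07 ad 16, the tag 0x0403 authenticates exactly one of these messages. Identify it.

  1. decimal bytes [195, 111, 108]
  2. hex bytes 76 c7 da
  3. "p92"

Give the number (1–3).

2

Key hex bytes 9e 6e b2 07 ad 16 is exactly B = 6 bytes: K' = 9e 6e b2 07 ad 16.
K' ⊕ ipad = a8 58 84 31 9b 20; K' ⊕ opad = c2 32 ee 5b f1 4a.
m1: inner = H(a8 58 84 31 9b 20 c3 6f 6c) = 04 0e; tag = H(c2 32 ee 5b f1 4a 04 0e) = 038a
m2: inner = H(a8 58 84 31 9b 20 76 c7 da) = 04 87; tag = H(c2 32 ee 5b f1 4a 04 87) = 0403 ← matches
m3: inner = H(a8 58 84 31 9b 20 70 39 32) = 03 4b; tag = H(c2 32 ee 5b f1 4a 03 4b) = 03c6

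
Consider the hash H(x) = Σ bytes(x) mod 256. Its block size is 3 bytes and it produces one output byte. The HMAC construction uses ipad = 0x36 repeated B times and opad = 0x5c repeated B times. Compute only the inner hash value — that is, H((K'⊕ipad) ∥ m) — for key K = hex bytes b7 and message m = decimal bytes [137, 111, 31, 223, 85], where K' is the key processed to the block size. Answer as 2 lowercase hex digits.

Key hex bytes b7 is 1 byte ≤ B = 3; zero-pad to 3 bytes: K' = b7 00 00.
K' ⊕ ipad = 81 36 36.
Inner input = 81 36 36 ∥ 89 6f 1f df 55.
Inner hash: sum = 129+54+54+137+111+31+223+85 = 824; mod 256 = 56 → 38.

38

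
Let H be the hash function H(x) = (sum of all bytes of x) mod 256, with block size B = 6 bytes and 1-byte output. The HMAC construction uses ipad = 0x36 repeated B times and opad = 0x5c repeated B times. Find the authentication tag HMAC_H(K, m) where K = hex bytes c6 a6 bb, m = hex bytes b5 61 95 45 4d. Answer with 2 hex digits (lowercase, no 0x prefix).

7b

Key hex bytes c6 a6 bb is 3 bytes ≤ B = 6; zero-pad to 6 bytes: K' = c6 a6 bb 00 00 00.
K' ⊕ ipad = f0 90 8d 36 36 36.  K' ⊕ opad = 9a fa e7 5c 5c 5c.
Inner input = (K'⊕ipad) ∥ m = f0 90 8d 36 36 36 ∥ b5 61 95 45 4d.
Inner hash: sum = 240+144+141+54+54+54+181+97+149+69+77 = 1260; mod 256 = 236 → ec.
Outer input = (K'⊕opad) ∥ inner = 9a fa e7 5c 5c 5c ∥ ec.
Outer hash (tag): sum = 154+250+231+92+92+92+236 = 1147; mod 256 = 123 → 7b.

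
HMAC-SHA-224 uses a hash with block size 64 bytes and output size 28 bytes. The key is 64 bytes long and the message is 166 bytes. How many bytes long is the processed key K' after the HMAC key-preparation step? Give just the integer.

Key is 64 ≤ 64 bytes, zero-padded: |K'| = 64.

64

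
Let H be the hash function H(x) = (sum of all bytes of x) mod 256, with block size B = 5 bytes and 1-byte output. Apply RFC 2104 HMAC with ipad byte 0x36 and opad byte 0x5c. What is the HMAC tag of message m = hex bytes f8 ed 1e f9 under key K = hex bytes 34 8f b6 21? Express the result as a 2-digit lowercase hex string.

Key hex bytes 34 8f b6 21 is 4 bytes ≤ B = 5; zero-pad to 5 bytes: K' = 34 8f b6 21 00.
K' ⊕ ipad = 02 b9 80 17 36.  K' ⊕ opad = 68 d3 ea 7d 5c.
Inner input = (K'⊕ipad) ∥ m = 02 b9 80 17 36 ∥ f8 ed 1e f9.
Inner hash: sum = 2+185+128+23+54+248+237+30+249 = 1156; mod 256 = 132 → 84.
Outer input = (K'⊕opad) ∥ inner = 68 d3 ea 7d 5c ∥ 84.
Outer hash (tag): sum = 104+211+234+125+92+132 = 898; mod 256 = 130 → 82.

82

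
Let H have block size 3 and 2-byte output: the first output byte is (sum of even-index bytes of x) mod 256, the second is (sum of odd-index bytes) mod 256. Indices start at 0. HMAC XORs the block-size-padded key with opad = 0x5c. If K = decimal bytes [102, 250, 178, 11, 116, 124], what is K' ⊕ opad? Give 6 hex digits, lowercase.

d0dd5c

Key decimal bytes [102, 250, 178, 11, 116, 124] = 66 fa b2 0b 74 7c is 6 bytes > B = 3, so hash it first: H(key) = 8c 81, then zero-pad to 3 bytes: K' = 8c 81 00.
XOR each byte with 0x5c: 8c⊕5c=d0, 81⊕5c=dd, 00⊕5c=5c.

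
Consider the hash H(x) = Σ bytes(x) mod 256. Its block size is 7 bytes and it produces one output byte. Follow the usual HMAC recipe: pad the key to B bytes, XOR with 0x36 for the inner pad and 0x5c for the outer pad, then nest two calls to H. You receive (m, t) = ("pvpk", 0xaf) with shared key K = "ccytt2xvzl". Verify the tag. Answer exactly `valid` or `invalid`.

Key "ccytt2xvzl" = 63 63 79 74 74 32 78 76 7a 6c is 10 bytes > B = 7, so hash it first: H(key) = 2d, then zero-pad to 7 bytes: K' = 2d 00 00 00 00 00 00.
K' ⊕ ipad = 1b 36 36 36 36 36 36; K' ⊕ opad = 71 5c 5c 5c 5c 5c 5c.
Inner hash: sum = 27+54+54+54+54+54+54+112+118+112+107 = 800; mod 256 = 32 → 20.
Outer hash (recomputed tag): sum = 113+92+92+92+92+92+92+32 = 697; mod 256 = 185 → b9.
Recomputed tag = b9; claimed = af → mismatch.

invalid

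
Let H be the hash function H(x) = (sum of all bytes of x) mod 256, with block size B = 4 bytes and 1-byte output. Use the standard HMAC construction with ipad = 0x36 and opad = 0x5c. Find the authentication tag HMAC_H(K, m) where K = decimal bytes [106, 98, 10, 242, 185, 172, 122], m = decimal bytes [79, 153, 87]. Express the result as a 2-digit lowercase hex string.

81

Key decimal bytes [106, 98, 10, 242, 185, 172, 122] = 6a 62 0a f2 b9 ac 7a is 7 bytes > B = 4, so hash it first: H(key) = a7, then zero-pad to 4 bytes: K' = a7 00 00 00.
K' ⊕ ipad = 91 36 36 36.  K' ⊕ opad = fb 5c 5c 5c.
Inner input = (K'⊕ipad) ∥ m = 91 36 36 36 ∥ 4f 99 57.
Inner hash: sum = 145+54+54+54+79+153+87 = 626; mod 256 = 114 → 72.
Outer input = (K'⊕opad) ∥ inner = fb 5c 5c 5c ∥ 72.
Outer hash (tag): sum = 251+92+92+92+114 = 641; mod 256 = 129 → 81.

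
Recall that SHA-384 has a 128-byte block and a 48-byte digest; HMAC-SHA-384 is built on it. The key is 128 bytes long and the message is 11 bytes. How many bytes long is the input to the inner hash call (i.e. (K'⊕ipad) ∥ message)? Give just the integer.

139

Key is 128 ≤ 128 bytes, zero-padded: |K'| = 128.
Inner input = (K'⊕ipad) ∥ m → 128 + 11 = 139 bytes.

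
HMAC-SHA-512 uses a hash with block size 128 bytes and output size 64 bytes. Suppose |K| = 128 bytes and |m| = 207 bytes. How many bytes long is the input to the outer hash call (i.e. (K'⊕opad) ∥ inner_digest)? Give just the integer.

192

Key is 128 ≤ 128 bytes, zero-padded: |K'| = 128.
Outer input = (K'⊕opad) ∥ H(inner) → 128 + 64 = 192 bytes.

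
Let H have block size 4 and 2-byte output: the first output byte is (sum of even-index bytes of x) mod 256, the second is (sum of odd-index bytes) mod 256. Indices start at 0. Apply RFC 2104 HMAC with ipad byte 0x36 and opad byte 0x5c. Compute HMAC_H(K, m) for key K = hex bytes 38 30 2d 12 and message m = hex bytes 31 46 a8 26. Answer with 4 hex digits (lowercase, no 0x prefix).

Key hex bytes 38 30 2d 12 is exactly B = 4 bytes: K' = 38 30 2d 12.
K' ⊕ ipad = 0e 06 1b 24.  K' ⊕ opad = 64 6c 71 4e.
Inner input = (K'⊕ipad) ∥ m = 0e 06 1b 24 ∥ 31 46 a8 26.
Inner hash: even-index sum = 258 mod 256 = 2; odd-index sum = 150 mod 256 = 150 → 02 96.
Outer input = (K'⊕opad) ∥ inner = 64 6c 71 4e ∥ 02 96.
Outer hash (tag): even-index sum = 215 mod 256 = 215; odd-index sum = 336 mod 256 = 80 → d7 50.

d750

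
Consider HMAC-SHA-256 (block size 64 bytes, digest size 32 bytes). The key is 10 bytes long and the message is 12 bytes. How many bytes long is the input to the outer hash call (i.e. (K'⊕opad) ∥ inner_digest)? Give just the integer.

96

Key is 10 ≤ 64 bytes, zero-padded: |K'| = 64.
Outer input = (K'⊕opad) ∥ H(inner) → 64 + 32 = 96 bytes.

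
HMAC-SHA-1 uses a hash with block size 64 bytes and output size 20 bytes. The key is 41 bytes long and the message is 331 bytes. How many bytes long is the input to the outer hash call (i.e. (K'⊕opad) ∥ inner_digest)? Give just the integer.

Key is 41 ≤ 64 bytes, zero-padded: |K'| = 64.
Outer input = (K'⊕opad) ∥ H(inner) → 64 + 20 = 84 bytes.

84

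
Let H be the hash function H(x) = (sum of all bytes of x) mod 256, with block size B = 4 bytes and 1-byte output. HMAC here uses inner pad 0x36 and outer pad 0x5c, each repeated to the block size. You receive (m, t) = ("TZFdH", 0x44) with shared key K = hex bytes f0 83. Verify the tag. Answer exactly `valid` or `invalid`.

invalid

Key hex bytes f0 83 is 2 bytes ≤ B = 4; zero-pad to 4 bytes: K' = f0 83 00 00.
K' ⊕ ipad = c6 b5 36 36; K' ⊕ opad = ac df 5c 5c.
Inner hash: sum = 198+181+54+54+84+90+70+100+72 = 903; mod 256 = 135 → 87.
Outer hash (recomputed tag): sum = 172+223+92+92+135 = 714; mod 256 = 202 → ca.
Recomputed tag = ca; claimed = 44 → mismatch.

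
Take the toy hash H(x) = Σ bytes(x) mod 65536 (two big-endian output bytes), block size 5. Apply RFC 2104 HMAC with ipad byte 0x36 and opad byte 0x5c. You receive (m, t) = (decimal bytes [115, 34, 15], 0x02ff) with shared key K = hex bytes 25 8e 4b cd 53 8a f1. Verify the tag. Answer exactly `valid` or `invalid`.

Key hex bytes 25 8e 4b cd 53 8a f1 is 7 bytes > B = 5, so hash it first: H(key) = 03 99, then zero-pad to 5 bytes: K' = 03 99 00 00 00.
K' ⊕ ipad = 35 af 36 36 36; K' ⊕ opad = 5f c5 5c 5c 5c.
Inner hash: sum = 53+175+54+54+54+115+34+15 = 554 → 02 2a.
Outer hash (recomputed tag): sum = 95+197+92+92+92+2+42 = 612 → 02 64.
Recomputed tag = 0264; claimed = 02ff → mismatch.

invalid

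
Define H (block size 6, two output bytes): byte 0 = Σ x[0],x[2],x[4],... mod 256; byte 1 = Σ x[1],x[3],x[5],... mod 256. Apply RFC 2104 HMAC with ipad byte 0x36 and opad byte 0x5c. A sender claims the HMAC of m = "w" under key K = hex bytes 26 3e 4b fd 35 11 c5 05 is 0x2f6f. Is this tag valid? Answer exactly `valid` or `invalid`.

invalid

Key hex bytes 26 3e 4b fd 35 11 c5 05 is 8 bytes > B = 6, so hash it first: H(key) = 6b 51, then zero-pad to 6 bytes: K' = 6b 51 00 00 00 00.
K' ⊕ ipad = 5d 67 36 36 36 36; K' ⊕ opad = 37 0d 5c 5c 5c 5c.
Inner hash: even-index sum = 320 mod 256 = 64; odd-index sum = 211 mod 256 = 211 → 40 d3.
Outer hash (recomputed tag): even-index sum = 303 mod 256 = 47; odd-index sum = 408 mod 256 = 152 → 2f 98.
Recomputed tag = 2f98; claimed = 2f6f → mismatch.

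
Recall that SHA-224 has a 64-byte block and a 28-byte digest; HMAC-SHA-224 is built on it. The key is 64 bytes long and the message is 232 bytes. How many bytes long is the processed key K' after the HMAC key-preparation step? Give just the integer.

64

Key is 64 ≤ 64 bytes, zero-padded: |K'| = 64.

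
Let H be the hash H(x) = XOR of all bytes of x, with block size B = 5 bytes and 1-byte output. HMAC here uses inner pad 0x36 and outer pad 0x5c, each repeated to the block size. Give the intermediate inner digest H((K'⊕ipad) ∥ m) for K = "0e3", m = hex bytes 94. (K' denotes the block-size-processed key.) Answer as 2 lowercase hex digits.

Key "0e3" = 30 65 33 is 3 bytes ≤ B = 5; zero-pad to 5 bytes: K' = 30 65 33 00 00.
K' ⊕ ipad = 06 53 05 36 36.
Inner input = 06 53 05 36 36 ∥ 94.
Inner hash: XOR 06⊕53⊕05⊕36⊕36⊕94 = c4.

c4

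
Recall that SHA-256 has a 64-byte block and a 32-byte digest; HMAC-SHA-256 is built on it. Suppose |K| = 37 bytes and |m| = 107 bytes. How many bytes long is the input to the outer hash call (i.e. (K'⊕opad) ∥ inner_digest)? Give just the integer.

Key is 37 ≤ 64 bytes, zero-padded: |K'| = 64.
Outer input = (K'⊕opad) ∥ H(inner) → 64 + 32 = 96 bytes.

96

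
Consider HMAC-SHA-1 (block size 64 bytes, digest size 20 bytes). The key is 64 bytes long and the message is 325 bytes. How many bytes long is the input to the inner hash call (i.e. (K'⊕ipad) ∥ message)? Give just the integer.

389

Key is 64 ≤ 64 bytes, zero-padded: |K'| = 64.
Inner input = (K'⊕ipad) ∥ m → 64 + 325 = 389 bytes.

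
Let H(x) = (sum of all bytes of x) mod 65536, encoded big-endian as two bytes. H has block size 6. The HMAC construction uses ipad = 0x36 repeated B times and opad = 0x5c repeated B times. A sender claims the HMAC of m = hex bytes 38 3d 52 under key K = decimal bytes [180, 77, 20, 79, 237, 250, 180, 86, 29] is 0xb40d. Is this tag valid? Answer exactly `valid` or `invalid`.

Key decimal bytes [180, 77, 20, 79, 237, 250, 180, 86, 29] = b4 4d 14 4f ed fa b4 56 1d is 9 bytes > B = 6, so hash it first: H(key) = 04 72, then zero-pad to 6 bytes: K' = 04 72 00 00 00 00.
K' ⊕ ipad = 32 44 36 36 36 36; K' ⊕ opad = 58 2e 5c 5c 5c 5c.
Inner hash: sum = 50+68+54+54+54+54+56+61+82 = 533 → 02 15.
Outer hash (recomputed tag): sum = 88+46+92+92+92+92+2+21 = 525 → 02 0d.
Recomputed tag = 020d; claimed = b40d → mismatch.

invalid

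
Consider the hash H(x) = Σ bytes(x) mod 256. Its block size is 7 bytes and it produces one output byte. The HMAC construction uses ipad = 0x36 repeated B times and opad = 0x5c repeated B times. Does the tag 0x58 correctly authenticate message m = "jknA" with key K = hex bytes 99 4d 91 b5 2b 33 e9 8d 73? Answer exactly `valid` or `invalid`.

Key hex bytes 99 4d 91 b5 2b 33 e9 8d 73 is 9 bytes > B = 7, so hash it first: H(key) = 73, then zero-pad to 7 bytes: K' = 73 00 00 00 00 00 00.
K' ⊕ ipad = 45 36 36 36 36 36 36; K' ⊕ opad = 2f 5c 5c 5c 5c 5c 5c.
Inner hash: sum = 69+54+54+54+54+54+54+106+107+110+65 = 781; mod 256 = 13 → 0d.
Outer hash (recomputed tag): sum = 47+92+92+92+92+92+92+13 = 612; mod 256 = 100 → 64.
Recomputed tag = 64; claimed = 58 → mismatch.

invalid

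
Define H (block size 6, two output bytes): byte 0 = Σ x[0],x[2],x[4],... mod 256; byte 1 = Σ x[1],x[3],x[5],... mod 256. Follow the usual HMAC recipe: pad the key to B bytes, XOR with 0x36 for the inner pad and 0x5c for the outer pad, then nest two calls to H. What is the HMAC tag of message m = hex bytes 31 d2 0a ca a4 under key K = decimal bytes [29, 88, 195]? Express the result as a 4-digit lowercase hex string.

7132

Key decimal bytes [29, 88, 195] = 1d 58 c3 is 3 bytes ≤ B = 6; zero-pad to 6 bytes: K' = 1d 58 c3 00 00 00.
K' ⊕ ipad = 2b 6e f5 36 36 36.  K' ⊕ opad = 41 04 9f 5c 5c 5c.
Inner input = (K'⊕ipad) ∥ m = 2b 6e f5 36 36 36 ∥ 31 d2 0a ca a4.
Inner hash: even-index sum = 565 mod 256 = 53; odd-index sum = 630 mod 256 = 118 → 35 76.
Outer input = (K'⊕opad) ∥ inner = 41 04 9f 5c 5c 5c ∥ 35 76.
Outer hash (tag): even-index sum = 369 mod 256 = 113; odd-index sum = 306 mod 256 = 50 → 71 32.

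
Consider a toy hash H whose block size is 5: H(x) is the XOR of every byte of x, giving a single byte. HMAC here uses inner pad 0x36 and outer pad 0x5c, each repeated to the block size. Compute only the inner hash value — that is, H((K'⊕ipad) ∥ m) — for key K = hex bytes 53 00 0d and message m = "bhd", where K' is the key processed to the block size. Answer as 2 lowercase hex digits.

Key hex bytes 53 00 0d is 3 bytes ≤ B = 5; zero-pad to 5 bytes: K' = 53 00 0d 00 00.
K' ⊕ ipad = 65 36 3b 36 36.
Inner input = 65 36 3b 36 36 ∥ 62 68 64.
Inner hash: XOR 65⊕36⊕3b⊕36⊕36⊕62⊕68⊕64 = 06.

06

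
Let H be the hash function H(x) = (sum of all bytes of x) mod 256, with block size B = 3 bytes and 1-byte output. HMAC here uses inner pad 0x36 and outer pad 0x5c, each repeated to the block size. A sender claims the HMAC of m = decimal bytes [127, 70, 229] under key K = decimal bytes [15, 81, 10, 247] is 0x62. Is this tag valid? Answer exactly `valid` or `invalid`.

valid

Key decimal bytes [15, 81, 10, 247] = 0f 51 0a f7 is 4 bytes > B = 3, so hash it first: H(key) = 61, then zero-pad to 3 bytes: K' = 61 00 00.
K' ⊕ ipad = 57 36 36; K' ⊕ opad = 3d 5c 5c.
Inner hash: sum = 87+54+54+127+70+229 = 621; mod 256 = 109 → 6d.
Outer hash (recomputed tag): sum = 61+92+92+109 = 354; mod 256 = 98 → 62.
Recomputed tag = 62; claimed = 62 → match.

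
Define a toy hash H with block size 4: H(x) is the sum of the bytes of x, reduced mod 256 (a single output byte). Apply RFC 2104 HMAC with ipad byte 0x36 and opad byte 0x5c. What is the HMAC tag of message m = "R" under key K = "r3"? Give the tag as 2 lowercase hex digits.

Key "r3" = 72 33 is 2 bytes ≤ B = 4; zero-pad to 4 bytes: K' = 72 33 00 00.
K' ⊕ ipad = 44 05 36 36.  K' ⊕ opad = 2e 6f 5c 5c.
Inner input = (K'⊕ipad) ∥ m = 44 05 36 36 ∥ 52.
Inner hash: sum = 68+5+54+54+82 = 263; mod 256 = 7 → 07.
Outer input = (K'⊕opad) ∥ inner = 2e 6f 5c 5c ∥ 07.
Outer hash (tag): sum = 46+111+92+92+7 = 348; mod 256 = 92 → 5c.

5c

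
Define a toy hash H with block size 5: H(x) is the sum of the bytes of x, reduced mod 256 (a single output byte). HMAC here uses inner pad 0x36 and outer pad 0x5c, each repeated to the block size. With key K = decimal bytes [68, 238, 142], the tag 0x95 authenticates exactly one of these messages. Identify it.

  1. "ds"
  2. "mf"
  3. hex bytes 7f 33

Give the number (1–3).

2

Key decimal bytes [68, 238, 142] = 44 ee 8e is 3 bytes ≤ B = 5; zero-pad to 5 bytes: K' = 44 ee 8e 00 00.
K' ⊕ ipad = 72 d8 b8 36 36; K' ⊕ opad = 18 b2 d2 5c 5c.
m1: inner = H(72 d8 b8 36 36 64 73) = 45; tag = H(18 b2 d2 5c 5c 45) = 99
m2: inner = H(72 d8 b8 36 36 6d 66) = 41; tag = H(18 b2 d2 5c 5c 41) = 95 ← matches
m3: inner = H(72 d8 b8 36 36 7f 33) = 20; tag = H(18 b2 d2 5c 5c 20) = 74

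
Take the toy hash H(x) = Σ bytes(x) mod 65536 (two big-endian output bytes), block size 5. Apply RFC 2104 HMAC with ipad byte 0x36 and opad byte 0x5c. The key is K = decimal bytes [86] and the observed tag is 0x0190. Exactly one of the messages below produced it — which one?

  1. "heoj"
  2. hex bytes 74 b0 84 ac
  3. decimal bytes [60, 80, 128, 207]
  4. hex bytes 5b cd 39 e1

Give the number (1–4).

3

Key decimal bytes [86] = 56 is 1 byte ≤ B = 5; zero-pad to 5 bytes: K' = 56 00 00 00 00.
K' ⊕ ipad = 60 36 36 36 36; K' ⊕ opad = 0a 5c 5c 5c 5c.
m1: inner = H(60 36 36 36 36 68 65 6f 6a) = 02 de; tag = H(0a 5c 5c 5c 5c 02 de) = 025a
m2: inner = H(60 36 36 36 36 74 b0 84 ac) = 03 8c; tag = H(0a 5c 5c 5c 5c 03 8c) = 0209
m3: inner = H(60 36 36 36 36 3c 50 80 cf) = 03 13; tag = H(0a 5c 5c 5c 5c 03 13) = 0190 ← matches
m4: inner = H(60 36 36 36 36 5b cd 39 e1) = 03 7a; tag = H(0a 5c 5c 5c 5c 03 7a) = 01f7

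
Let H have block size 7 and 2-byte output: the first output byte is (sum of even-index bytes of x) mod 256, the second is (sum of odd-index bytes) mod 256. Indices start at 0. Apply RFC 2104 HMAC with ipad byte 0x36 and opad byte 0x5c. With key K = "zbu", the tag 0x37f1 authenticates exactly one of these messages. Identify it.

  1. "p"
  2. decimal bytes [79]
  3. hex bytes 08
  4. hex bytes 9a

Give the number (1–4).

Key "zbu" = 7a 62 75 is 3 bytes ≤ B = 7; zero-pad to 7 bytes: K' = 7a 62 75 00 00 00 00.
K' ⊕ ipad = 4c 54 43 36 36 36 36; K' ⊕ opad = 26 3e 29 5c 5c 5c 5c.
m1: inner = H(4c 54 43 36 36 36 36 70) = fb 30; tag = H(26 3e 29 5c 5c 5c 5c fb 30) = 37f1 ← matches
m2: inner = H(4c 54 43 36 36 36 36 4f) = fb 0f; tag = H(26 3e 29 5c 5c 5c 5c fb 0f) = 16f1
m3: inner = H(4c 54 43 36 36 36 36 08) = fb c8; tag = H(26 3e 29 5c 5c 5c 5c fb c8) = cff1
m4: inner = H(4c 54 43 36 36 36 36 9a) = fb 5a; tag = H(26 3e 29 5c 5c 5c 5c fb 5a) = 61f1

1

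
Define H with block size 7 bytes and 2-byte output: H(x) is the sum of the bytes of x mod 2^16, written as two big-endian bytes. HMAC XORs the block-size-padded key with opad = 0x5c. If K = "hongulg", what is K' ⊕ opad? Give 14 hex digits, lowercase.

3433323b29303b

Key "hongulg" = 68 6f 6e 67 75 6c 67 is exactly B = 7 bytes: K' = 68 6f 6e 67 75 6c 67.
XOR each byte with 0x5c: 68⊕5c=34, 6f⊕5c=33, 6e⊕5c=32, 67⊕5c=3b, 75⊕5c=29, 6c⊕5c=30, 67⊕5c=3b.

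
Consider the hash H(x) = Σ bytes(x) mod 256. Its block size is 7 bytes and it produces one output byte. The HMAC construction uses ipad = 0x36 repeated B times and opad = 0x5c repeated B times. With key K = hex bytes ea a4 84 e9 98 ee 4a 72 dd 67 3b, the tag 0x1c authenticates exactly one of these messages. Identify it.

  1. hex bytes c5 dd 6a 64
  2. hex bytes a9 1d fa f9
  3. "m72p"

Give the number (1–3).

Key hex bytes ea a4 84 e9 98 ee 4a 72 dd 67 3b is 11 bytes > B = 7, so hash it first: H(key) = bc, then zero-pad to 7 bytes: K' = bc 00 00 00 00 00 00.
K' ⊕ ipad = 8a 36 36 36 36 36 36; K' ⊕ opad = e0 5c 5c 5c 5c 5c 5c.
m1: inner = H(8a 36 36 36 36 36 36 c5 dd 6a 64) = 3e; tag = H(e0 5c 5c 5c 5c 5c 5c 3e) = 46
m2: inner = H(8a 36 36 36 36 36 36 a9 1d fa f9) = 87; tag = H(e0 5c 5c 5c 5c 5c 5c 87) = 8f
m3: inner = H(8a 36 36 36 36 36 36 6d 37 32 70) = 14; tag = H(e0 5c 5c 5c 5c 5c 5c 14) = 1c ← matches

3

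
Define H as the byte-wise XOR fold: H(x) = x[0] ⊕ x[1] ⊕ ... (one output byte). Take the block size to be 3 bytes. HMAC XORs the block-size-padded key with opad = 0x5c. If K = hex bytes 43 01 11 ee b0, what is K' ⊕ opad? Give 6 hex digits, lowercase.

Key hex bytes 43 01 11 ee b0 is 5 bytes > B = 3, so hash it first: H(key) = 0d, then zero-pad to 3 bytes: K' = 0d 00 00.
XOR each byte with 0x5c: 0d⊕5c=51, 00⊕5c=5c, 00⊕5c=5c.

515c5c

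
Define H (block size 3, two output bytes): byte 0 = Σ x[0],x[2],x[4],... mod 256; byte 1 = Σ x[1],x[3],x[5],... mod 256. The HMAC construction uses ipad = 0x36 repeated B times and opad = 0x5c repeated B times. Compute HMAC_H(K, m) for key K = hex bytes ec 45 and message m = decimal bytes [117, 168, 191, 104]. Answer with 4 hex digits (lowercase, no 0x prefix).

b339

Key hex bytes ec 45 is 2 bytes ≤ B = 3; zero-pad to 3 bytes: K' = ec 45 00.
K' ⊕ ipad = da 73 36.  K' ⊕ opad = b0 19 5c.
Inner input = (K'⊕ipad) ∥ m = da 73 36 ∥ 75 a8 bf 68.
Inner hash: even-index sum = 544 mod 256 = 32; odd-index sum = 423 mod 256 = 167 → 20 a7.
Outer input = (K'⊕opad) ∥ inner = b0 19 5c ∥ 20 a7.
Outer hash (tag): even-index sum = 435 mod 256 = 179; odd-index sum = 57 mod 256 = 57 → b3 39.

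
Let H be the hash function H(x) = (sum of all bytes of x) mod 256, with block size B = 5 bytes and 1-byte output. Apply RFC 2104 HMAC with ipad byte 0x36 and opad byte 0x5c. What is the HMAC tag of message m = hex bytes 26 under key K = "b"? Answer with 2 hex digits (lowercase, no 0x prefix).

Key "b" = 62 is 1 byte ≤ B = 5; zero-pad to 5 bytes: K' = 62 00 00 00 00.
K' ⊕ ipad = 54 36 36 36 36.  K' ⊕ opad = 3e 5c 5c 5c 5c.
Inner input = (K'⊕ipad) ∥ m = 54 36 36 36 36 ∥ 26.
Inner hash: sum = 84+54+54+54+54+38 = 338; mod 256 = 82 → 52.
Outer input = (K'⊕opad) ∥ inner = 3e 5c 5c 5c 5c ∥ 52.
Outer hash (tag): sum = 62+92+92+92+92+82 = 512; mod 256 = 0 → 00.

00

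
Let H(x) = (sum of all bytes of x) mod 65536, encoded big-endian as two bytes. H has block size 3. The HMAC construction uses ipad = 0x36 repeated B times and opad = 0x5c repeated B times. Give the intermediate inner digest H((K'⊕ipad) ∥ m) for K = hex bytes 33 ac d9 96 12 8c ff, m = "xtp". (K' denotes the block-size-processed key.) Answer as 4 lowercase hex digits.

Key hex bytes 33 ac d9 96 12 8c ff is 7 bytes > B = 3, so hash it first: H(key) = 03 eb, then zero-pad to 3 bytes: K' = 03 eb 00.
K' ⊕ ipad = 35 dd 36.
Inner input = 35 dd 36 ∥ 78 74 70.
Inner hash: sum = 53+221+54+120+116+112 = 676 → 02 a4.

02a4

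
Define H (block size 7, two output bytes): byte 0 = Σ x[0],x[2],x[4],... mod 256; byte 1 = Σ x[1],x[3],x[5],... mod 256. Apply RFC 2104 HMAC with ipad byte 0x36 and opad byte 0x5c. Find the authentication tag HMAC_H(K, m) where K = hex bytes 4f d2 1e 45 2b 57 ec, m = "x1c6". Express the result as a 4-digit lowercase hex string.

0fb1

Key hex bytes 4f d2 1e 45 2b 57 ec is exactly B = 7 bytes: K' = 4f d2 1e 45 2b 57 ec.
K' ⊕ ipad = 79 e4 28 73 1d 61 da.  K' ⊕ opad = 13 8e 42 19 77 0b b0.
Inner input = (K'⊕ipad) ∥ m = 79 e4 28 73 1d 61 da ∥ 78 31 63 36.
Inner hash: even-index sum = 511 mod 256 = 255; odd-index sum = 659 mod 256 = 147 → ff 93.
Outer input = (K'⊕opad) ∥ inner = 13 8e 42 19 77 0b b0 ∥ ff 93.
Outer hash (tag): even-index sum = 527 mod 256 = 15; odd-index sum = 433 mod 256 = 177 → 0f b1.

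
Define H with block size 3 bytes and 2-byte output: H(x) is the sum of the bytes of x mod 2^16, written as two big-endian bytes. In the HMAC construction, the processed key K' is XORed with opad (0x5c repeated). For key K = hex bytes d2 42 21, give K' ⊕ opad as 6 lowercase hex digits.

8e1e7d

Key hex bytes d2 42 21 is exactly B = 3 bytes: K' = d2 42 21.
XOR each byte with 0x5c: d2⊕5c=8e, 42⊕5c=1e, 21⊕5c=7d.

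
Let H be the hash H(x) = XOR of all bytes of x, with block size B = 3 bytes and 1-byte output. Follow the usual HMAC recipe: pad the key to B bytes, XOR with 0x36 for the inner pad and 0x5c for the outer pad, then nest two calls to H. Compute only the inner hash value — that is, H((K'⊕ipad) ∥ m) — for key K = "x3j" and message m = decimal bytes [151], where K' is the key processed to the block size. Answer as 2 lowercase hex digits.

Key "x3j" = 78 33 6a is exactly B = 3 bytes: K' = 78 33 6a.
K' ⊕ ipad = 4e 05 5c.
Inner input = 4e 05 5c ∥ 97.
Inner hash: XOR 4e⊕05⊕5c⊕97 = 80.

80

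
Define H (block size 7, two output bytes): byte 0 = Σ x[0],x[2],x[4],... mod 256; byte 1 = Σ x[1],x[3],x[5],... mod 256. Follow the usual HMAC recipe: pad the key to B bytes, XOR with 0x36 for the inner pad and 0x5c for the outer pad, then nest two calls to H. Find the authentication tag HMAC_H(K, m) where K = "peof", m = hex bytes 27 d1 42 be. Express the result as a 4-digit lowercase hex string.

5969

Key "peof" = 70 65 6f 66 is 4 bytes ≤ B = 7; zero-pad to 7 bytes: K' = 70 65 6f 66 00 00 00.
K' ⊕ ipad = 46 53 59 50 36 36 36.  K' ⊕ opad = 2c 39 33 3a 5c 5c 5c.
Inner input = (K'⊕ipad) ∥ m = 46 53 59 50 36 36 36 ∥ 27 d1 42 be.
Inner hash: even-index sum = 666 mod 256 = 154; odd-index sum = 322 mod 256 = 66 → 9a 42.
Outer input = (K'⊕opad) ∥ inner = 2c 39 33 3a 5c 5c 5c ∥ 9a 42.
Outer hash (tag): even-index sum = 345 mod 256 = 89; odd-index sum = 361 mod 256 = 105 → 59 69.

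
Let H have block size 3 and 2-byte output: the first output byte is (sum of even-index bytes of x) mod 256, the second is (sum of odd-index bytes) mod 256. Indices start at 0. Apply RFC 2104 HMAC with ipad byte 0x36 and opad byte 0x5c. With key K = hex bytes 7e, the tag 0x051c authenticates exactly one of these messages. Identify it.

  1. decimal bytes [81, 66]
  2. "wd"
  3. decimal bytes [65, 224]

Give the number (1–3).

1

Key hex bytes 7e is 1 byte ≤ B = 3; zero-pad to 3 bytes: K' = 7e 00 00.
K' ⊕ ipad = 48 36 36; K' ⊕ opad = 22 5c 5c.
m1: inner = H(48 36 36 51 42) = c0 87; tag = H(22 5c 5c c0 87) = 051c ← matches
m2: inner = H(48 36 36 77 64) = e2 ad; tag = H(22 5c 5c e2 ad) = 2b3e
m3: inner = H(48 36 36 41 e0) = 5e 77; tag = H(22 5c 5c 5e 77) = f5ba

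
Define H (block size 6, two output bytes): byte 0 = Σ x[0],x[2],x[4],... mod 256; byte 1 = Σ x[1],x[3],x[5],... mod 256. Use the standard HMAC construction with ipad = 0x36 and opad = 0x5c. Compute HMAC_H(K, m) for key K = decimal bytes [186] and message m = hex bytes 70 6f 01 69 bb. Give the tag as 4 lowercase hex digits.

c28e

Key decimal bytes [186] = ba is 1 byte ≤ B = 6; zero-pad to 6 bytes: K' = ba 00 00 00 00 00.
K' ⊕ ipad = 8c 36 36 36 36 36.  K' ⊕ opad = e6 5c 5c 5c 5c 5c.
Inner input = (K'⊕ipad) ∥ m = 8c 36 36 36 36 36 ∥ 70 6f 01 69 bb.
Inner hash: even-index sum = 548 mod 256 = 36; odd-index sum = 378 mod 256 = 122 → 24 7a.
Outer input = (K'⊕opad) ∥ inner = e6 5c 5c 5c 5c 5c ∥ 24 7a.
Outer hash (tag): even-index sum = 450 mod 256 = 194; odd-index sum = 398 mod 256 = 142 → c2 8e.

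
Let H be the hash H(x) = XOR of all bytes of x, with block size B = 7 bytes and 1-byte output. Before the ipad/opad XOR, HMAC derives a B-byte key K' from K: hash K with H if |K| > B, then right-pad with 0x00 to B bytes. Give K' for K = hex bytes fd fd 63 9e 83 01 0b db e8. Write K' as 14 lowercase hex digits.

47000000000000

|K| = 9 > B = 7, so first hash the key.
H(K): XOR fd⊕fd⊕63⊕9e⊕83⊕01⊕0b⊕db⊕e8 = 47.
Zero-pad H(K) = 47 to 7 bytes: K' = 47 00 00 00 00 00 00.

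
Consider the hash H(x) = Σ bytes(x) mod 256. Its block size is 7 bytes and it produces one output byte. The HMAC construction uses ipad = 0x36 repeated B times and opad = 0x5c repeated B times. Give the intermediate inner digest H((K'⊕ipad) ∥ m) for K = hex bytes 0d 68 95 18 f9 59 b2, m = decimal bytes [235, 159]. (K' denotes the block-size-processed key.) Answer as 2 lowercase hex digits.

Key hex bytes 0d 68 95 18 f9 59 b2 is exactly B = 7 bytes: K' = 0d 68 95 18 f9 59 b2.
K' ⊕ ipad = 3b 5e a3 2e cf 6f 84.
Inner input = 3b 5e a3 2e cf 6f 84 ∥ eb 9f.
Inner hash: sum = 59+94+163+46+207+111+132+235+159 = 1206; mod 256 = 182 → b6.

b6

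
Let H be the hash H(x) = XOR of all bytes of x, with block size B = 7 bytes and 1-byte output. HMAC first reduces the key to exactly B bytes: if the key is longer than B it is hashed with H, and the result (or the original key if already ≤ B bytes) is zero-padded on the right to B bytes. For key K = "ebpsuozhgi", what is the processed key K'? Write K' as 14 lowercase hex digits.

|K| = 10 > B = 7, so first hash the key.
H(K): XOR 65⊕62⊕70⊕73⊕75⊕6f⊕7a⊕68⊕67⊕69 = 02.
Zero-pad H(K) = 02 to 7 bytes: K' = 02 00 00 00 00 00 00.

02000000000000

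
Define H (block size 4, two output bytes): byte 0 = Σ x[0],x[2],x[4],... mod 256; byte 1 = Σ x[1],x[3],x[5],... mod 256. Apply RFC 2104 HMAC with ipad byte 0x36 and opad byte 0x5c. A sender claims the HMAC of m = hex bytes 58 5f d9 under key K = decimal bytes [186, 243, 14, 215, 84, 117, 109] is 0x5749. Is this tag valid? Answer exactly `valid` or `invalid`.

Key decimal bytes [186, 243, 14, 215, 84, 117, 109] = ba f3 0e d7 54 75 6d is 7 bytes > B = 4, so hash it first: H(key) = 89 3f, then zero-pad to 4 bytes: K' = 89 3f 00 00.
K' ⊕ ipad = bf 09 36 36; K' ⊕ opad = d5 63 5c 5c.
Inner hash: even-index sum = 550 mod 256 = 38; odd-index sum = 158 mod 256 = 158 → 26 9e.
Outer hash (recomputed tag): even-index sum = 343 mod 256 = 87; odd-index sum = 349 mod 256 = 93 → 57 5d.
Recomputed tag = 575d; claimed = 5749 → mismatch.

invalid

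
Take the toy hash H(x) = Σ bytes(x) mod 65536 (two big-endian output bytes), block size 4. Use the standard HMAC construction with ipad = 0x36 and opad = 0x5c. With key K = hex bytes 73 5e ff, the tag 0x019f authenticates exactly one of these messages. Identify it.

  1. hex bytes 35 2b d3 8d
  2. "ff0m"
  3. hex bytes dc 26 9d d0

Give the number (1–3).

Key hex bytes 73 5e ff is 3 bytes ≤ B = 4; zero-pad to 4 bytes: K' = 73 5e ff 00.
K' ⊕ ipad = 45 68 c9 36; K' ⊕ opad = 2f 02 a3 5c.
m1: inner = H(45 68 c9 36 35 2b d3 8d) = 03 6c; tag = H(2f 02 a3 5c 03 6c) = 019f ← matches
m2: inner = H(45 68 c9 36 66 66 30 6d) = 03 15; tag = H(2f 02 a3 5c 03 15) = 0148
m3: inner = H(45 68 c9 36 dc 26 9d d0) = 04 1b; tag = H(2f 02 a3 5c 04 1b) = 014f

1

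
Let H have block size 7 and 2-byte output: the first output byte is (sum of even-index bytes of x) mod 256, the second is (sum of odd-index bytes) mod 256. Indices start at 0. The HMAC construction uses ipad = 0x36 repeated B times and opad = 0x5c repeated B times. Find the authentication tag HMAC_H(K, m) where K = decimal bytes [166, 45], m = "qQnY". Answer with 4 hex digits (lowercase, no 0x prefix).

7405

Key decimal bytes [166, 45] = a6 2d is 2 bytes ≤ B = 7; zero-pad to 7 bytes: K' = a6 2d 00 00 00 00 00.
K' ⊕ ipad = 90 1b 36 36 36 36 36.  K' ⊕ opad = fa 71 5c 5c 5c 5c 5c.
Inner input = (K'⊕ipad) ∥ m = 90 1b 36 36 36 36 36 ∥ 71 51 6e 59.
Inner hash: even-index sum = 476 mod 256 = 220; odd-index sum = 358 mod 256 = 102 → dc 66.
Outer input = (K'⊕opad) ∥ inner = fa 71 5c 5c 5c 5c 5c ∥ dc 66.
Outer hash (tag): even-index sum = 628 mod 256 = 116; odd-index sum = 517 mod 256 = 5 → 74 05.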